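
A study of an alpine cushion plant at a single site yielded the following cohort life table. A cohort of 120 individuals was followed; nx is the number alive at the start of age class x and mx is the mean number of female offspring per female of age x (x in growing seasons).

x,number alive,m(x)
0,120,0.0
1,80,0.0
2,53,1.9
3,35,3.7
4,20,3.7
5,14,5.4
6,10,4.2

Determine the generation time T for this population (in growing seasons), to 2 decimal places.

lx = nx/n0 = nx/120: 1, 0.66667…, 0.44167…, 0.29167…, 0.16667…, 0.11667…, 0.08333…
lx·mx: 0, 0, 0.839167…, 1.079167…, 0.616667…, 0.63…, 0.35… → R0 = 3.515…
x·lx·mx: 0, 0, 1.678333…, 3.2375…, 2.466667…, 3.15…, 2.1… → Σ = 12.6325…
T = 12.6325… / 3.515… = 3.593883… → 3.59

3.59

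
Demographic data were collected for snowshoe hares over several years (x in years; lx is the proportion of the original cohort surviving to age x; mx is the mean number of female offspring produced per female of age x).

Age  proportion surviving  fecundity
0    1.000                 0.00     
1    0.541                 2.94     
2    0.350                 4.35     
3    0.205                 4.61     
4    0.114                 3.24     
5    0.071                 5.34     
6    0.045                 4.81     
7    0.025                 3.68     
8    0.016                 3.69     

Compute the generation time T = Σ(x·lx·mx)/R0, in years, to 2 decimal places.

2.56

lx·mx: 0, 1.59054, 1.5225, 0.94505, 0.36936, 0.37914, 0.21645, 0.092, 0.05904 → R0 = 5.17408
x·lx·mx: 0, 1.59054, 3.045, 2.83515, 1.47744, 1.8957, 1.2987, 0.644, 0.47232 → Σ = 13.25885
T = 13.25885 / 5.17408 = 2.562552… → 2.56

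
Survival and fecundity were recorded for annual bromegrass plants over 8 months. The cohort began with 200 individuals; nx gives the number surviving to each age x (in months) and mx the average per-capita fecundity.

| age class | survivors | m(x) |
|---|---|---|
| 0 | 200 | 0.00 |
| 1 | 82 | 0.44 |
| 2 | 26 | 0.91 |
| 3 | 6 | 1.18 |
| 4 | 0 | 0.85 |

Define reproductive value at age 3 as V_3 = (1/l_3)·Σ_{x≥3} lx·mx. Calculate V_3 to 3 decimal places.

1.180

lx = nx/n0 = nx/200: 1, 0.41, 0.13, 0.03, 0
lx·mx for x ≥ 3: 0.0354, 0 → sum = 0.0354
V_3 = 0.0354 / l_3 = 0.0354 / 0.03 = 1.18 → 1.180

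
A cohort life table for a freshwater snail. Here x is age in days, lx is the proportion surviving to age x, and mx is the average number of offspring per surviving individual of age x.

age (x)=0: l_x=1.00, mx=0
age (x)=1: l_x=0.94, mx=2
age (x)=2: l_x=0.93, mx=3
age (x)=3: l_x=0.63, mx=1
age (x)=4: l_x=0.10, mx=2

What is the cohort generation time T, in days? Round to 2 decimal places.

1.85

lx·mx: 0, 1.88, 2.79, 0.63, 0.2 → R0 = 5.5
x·lx·mx: 0, 1.88, 5.58, 1.89, 0.8 → Σ = 10.15
T = 10.15 / 5.5 = 1.845455… → 1.85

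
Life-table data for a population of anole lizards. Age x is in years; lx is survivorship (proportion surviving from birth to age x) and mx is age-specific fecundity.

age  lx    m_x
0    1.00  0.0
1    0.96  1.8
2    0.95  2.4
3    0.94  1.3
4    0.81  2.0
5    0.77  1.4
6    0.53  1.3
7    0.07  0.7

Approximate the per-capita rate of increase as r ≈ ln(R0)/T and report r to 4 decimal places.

R0 = Σ lx·mx = 0 + 1.728 + 2.28 + 1.222 + 1.62 + 1.078 + 0.689 + 0.049 = 8.666
Σ x·lx·mx = 26.301; T = 26.301/8.666 = 3.03496…
r ≈ ln(R0)/T = ln(8.666)/3.03496… = 0.71151… → 0.7115

0.7115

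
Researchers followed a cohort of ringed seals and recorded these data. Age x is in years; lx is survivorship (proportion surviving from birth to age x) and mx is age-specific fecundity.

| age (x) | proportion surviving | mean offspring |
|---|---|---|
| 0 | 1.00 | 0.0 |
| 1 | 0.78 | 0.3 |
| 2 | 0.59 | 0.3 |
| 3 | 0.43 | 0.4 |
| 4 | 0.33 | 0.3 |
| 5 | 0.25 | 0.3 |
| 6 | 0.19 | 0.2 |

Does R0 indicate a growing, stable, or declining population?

declining

R0 = Σ lx·mx = 0 + 0.234 + 0.177 + 0.172 + 0.099 + 0.075 + 0.038 = 0.795
R0 < 1, so the population is declining.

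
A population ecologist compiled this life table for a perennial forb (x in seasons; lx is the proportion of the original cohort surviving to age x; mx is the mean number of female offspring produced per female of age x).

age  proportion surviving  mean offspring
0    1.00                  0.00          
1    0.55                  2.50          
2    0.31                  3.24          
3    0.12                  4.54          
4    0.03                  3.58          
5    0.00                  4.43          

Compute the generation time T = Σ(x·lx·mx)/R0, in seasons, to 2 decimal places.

1.80

lx·mx: 0, 1.375, 1.0044, 0.5448, 0.1074, 0 → R0 = 3.0316
x·lx·mx: 0, 1.375, 2.0088, 1.6344, 0.4296, 0 → Σ = 5.4478
T = 5.4478 / 3.0316 = 1.797005… → 1.80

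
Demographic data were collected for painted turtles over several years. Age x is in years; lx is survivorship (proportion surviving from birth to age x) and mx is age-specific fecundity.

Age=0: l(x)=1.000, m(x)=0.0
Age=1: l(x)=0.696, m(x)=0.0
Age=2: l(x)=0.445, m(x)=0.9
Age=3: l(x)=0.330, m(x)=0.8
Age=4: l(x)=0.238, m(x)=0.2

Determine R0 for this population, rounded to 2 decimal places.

lx·mx by age: 0, 0, 0.4005, 0.264, 0.0476
R0 = Σ lx·mx = 0.7121 → 0.71

0.71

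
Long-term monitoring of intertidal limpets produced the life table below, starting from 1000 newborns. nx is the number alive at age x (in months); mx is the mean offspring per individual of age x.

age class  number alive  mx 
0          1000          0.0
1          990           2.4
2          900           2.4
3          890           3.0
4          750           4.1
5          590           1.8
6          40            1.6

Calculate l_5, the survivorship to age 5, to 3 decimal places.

l_5 = n_5/n_0 = 590/1000 = 0.59 → 0.590

0.590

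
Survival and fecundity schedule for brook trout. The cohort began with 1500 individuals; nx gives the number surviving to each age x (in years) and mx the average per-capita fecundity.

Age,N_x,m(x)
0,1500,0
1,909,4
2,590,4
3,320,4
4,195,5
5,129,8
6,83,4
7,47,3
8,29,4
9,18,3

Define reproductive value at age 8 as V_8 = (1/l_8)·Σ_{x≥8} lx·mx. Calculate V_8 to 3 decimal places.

lx = nx/n0 = nx/1500: 1, 0.606, 0.39333…, 0.21333…, 0.13, 0.086, 0.05533…, 0.03133…, 0.01933…, 0.012
lx·mx for x ≥ 8: 0.077333…, 0.036 → sum = 0.113333…
V_8 = 0.113333… / l_8 = 0.113333… / 0.019333… = 5.862069… → 5.862

5.862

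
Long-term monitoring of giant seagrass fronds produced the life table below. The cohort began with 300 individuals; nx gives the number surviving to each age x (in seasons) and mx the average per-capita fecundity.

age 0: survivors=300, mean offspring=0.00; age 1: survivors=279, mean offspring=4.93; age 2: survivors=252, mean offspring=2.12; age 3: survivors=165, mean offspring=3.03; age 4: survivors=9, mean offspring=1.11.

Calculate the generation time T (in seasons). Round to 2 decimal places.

1.65

lx = nx/n0 = nx/300: 1, 0.93, 0.84, 0.55, 0.03
lx·mx: 0, 4.5849, 1.7808, 1.6665, 0.0333 → R0 = 8.0655
x·lx·mx: 0, 4.5849, 3.5616, 4.9995, 0.1332 → Σ = 13.2792
T = 13.2792 / 8.0655 = 1.64642… → 1.65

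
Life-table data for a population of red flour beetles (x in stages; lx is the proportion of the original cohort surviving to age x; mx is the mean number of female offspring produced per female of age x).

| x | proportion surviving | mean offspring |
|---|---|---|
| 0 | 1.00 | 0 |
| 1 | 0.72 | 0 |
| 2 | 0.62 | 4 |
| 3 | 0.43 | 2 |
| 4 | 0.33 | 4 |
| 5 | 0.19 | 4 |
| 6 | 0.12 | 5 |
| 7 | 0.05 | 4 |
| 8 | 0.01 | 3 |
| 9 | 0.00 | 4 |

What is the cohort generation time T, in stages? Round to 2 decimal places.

3.50

lx·mx: 0, 0, 2.48, 0.86, 1.32, 0.76, 0.6, 0.2, 0.03, 0 → R0 = 6.25
x·lx·mx: 0, 0, 4.96, 2.58, 5.28, 3.8, 3.6, 1.4, 0.24, 0 → Σ = 21.86
T = 21.86 / 6.25 = 3.4976 → 3.50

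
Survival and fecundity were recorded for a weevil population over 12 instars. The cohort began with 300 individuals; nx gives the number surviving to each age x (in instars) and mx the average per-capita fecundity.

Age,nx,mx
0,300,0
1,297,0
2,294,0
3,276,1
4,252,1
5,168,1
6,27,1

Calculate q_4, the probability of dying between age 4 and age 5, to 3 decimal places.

0.333

lx = nx/n0 = nx/300: 1, 0.99, 0.98, 0.92, 0.84, 0.56, 0.09
q_4 = (l_4 − l_5) / l_4 = (0.84 − 0.56) / 0.84
     = 0.28 / 0.84 = 0.333333… → 0.333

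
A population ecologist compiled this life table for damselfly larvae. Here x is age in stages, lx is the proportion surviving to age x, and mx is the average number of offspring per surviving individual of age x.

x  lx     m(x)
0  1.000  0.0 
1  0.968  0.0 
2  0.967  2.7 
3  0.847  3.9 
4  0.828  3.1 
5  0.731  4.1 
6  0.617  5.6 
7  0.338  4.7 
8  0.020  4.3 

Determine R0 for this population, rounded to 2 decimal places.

lx·mx by age: 0, 0, 2.6109, 3.3033, 2.5668, 2.9971, 3.4552, 1.5886, 0.086
R0 = Σ lx·mx = 16.6079 → 16.61

16.61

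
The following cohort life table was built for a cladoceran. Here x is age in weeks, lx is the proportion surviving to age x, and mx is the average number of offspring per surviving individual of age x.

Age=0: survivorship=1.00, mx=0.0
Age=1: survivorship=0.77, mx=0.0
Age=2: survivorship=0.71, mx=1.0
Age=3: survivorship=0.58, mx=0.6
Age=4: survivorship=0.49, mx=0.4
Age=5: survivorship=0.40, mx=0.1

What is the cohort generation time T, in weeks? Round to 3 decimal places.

lx·mx: 0, 0, 0.71, 0.348, 0.196, 0.04 → R0 = 1.294
x·lx·mx: 0, 0, 1.42, 1.044, 0.784, 0.2 → Σ = 3.448
T = 3.448 / 1.294 = 2.664606… → 2.665

2.665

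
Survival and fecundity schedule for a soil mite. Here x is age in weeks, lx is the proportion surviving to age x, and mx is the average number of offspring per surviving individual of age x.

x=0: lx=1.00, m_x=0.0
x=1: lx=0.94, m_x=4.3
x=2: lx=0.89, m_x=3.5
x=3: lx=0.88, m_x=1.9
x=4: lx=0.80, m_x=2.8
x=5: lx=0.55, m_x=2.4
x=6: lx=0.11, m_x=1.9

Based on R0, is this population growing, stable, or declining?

R0 = Σ lx·mx = 0 + 4.042 + 3.115 + 1.672 + 2.24 + 1.32 + 0.209 = 12.598
R0 > 1, so the population is growing.

growing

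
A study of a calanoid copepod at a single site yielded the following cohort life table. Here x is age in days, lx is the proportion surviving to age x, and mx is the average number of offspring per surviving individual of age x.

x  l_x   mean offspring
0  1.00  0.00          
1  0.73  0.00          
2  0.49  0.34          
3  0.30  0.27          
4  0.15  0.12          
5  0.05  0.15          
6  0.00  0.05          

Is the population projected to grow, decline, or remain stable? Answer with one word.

declining

R0 = Σ lx·mx = 0 + 0 + 0.1666 + 0.081 + 0.018 + 0.0075 + 0 = 0.2731
R0 < 1, so the population is declining.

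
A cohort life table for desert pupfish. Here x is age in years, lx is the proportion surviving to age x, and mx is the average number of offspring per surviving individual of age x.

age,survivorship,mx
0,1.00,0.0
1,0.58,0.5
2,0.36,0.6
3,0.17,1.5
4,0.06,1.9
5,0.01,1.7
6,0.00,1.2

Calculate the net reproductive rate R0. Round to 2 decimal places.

lx·mx by age: 0, 0.29, 0.216, 0.255, 0.114, 0.017, 0
R0 = Σ lx·mx = 0.892 → 0.89

0.89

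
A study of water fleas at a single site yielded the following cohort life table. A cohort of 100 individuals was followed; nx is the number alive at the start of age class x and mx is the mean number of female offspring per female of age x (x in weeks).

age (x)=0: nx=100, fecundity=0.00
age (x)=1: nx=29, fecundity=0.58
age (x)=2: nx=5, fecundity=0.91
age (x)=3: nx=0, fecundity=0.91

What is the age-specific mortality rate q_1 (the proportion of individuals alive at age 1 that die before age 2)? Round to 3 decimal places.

0.828

lx = nx/n0 = nx/100: 1, 0.29, 0.05, 0
q_1 = (l_1 − l_2) / l_1 = (0.29 − 0.05) / 0.29
     = 0.24 / 0.29 = 0.827586… → 0.828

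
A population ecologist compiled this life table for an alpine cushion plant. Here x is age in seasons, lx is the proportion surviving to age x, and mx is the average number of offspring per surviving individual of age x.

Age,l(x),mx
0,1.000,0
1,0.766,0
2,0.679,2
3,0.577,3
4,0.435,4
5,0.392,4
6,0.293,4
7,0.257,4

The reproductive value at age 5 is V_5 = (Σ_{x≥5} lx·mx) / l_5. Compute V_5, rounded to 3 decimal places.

9.612

lx·mx for x ≥ 5: 1.568, 1.172, 1.028 → sum = 3.768
V_5 = 3.768 / l_5 = 3.768 / 0.392 = 9.612245… → 9.612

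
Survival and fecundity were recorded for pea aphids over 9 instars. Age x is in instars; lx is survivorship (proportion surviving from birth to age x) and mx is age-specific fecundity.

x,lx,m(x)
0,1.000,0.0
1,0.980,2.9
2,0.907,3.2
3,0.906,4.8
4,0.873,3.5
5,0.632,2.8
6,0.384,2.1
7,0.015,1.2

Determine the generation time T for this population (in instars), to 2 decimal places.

lx·mx: 0, 2.842, 2.9024, 4.3488, 3.0555, 1.7696, 0.8064, 0.018 → R0 = 15.7427
x·lx·mx: 0, 2.842, 5.8048, 13.0464, 12.222, 8.848, 4.8384, 0.126 → Σ = 47.7276
T = 47.7276 / 15.7427 = 3.031729… → 3.03

3.03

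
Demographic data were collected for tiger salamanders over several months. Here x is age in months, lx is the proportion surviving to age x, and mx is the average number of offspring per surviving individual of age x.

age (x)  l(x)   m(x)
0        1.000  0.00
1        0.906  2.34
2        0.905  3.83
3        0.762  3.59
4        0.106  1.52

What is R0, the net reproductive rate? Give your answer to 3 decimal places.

8.483

lx·mx by age: 0, 2.12004, 3.46615, 2.73558, 0.16112
R0 = Σ lx·mx = 8.48289 → 8.483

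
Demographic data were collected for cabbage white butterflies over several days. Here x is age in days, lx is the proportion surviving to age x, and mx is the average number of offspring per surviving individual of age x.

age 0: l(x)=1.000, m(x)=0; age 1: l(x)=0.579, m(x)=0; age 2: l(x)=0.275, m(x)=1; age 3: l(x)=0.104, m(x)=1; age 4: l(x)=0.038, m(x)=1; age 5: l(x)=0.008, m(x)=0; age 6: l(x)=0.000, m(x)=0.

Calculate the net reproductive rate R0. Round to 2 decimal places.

lx·mx by age: 0, 0, 0.275, 0.104, 0.038, 0, 0
R0 = Σ lx·mx = 0.417 → 0.42

0.42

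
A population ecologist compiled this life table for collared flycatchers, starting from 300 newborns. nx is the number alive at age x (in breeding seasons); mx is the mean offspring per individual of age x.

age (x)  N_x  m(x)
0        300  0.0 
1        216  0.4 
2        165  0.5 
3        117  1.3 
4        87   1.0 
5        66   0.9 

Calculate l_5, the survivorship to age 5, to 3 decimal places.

0.220

l_5 = n_5/n_0 = 66/300 = 0.22 → 0.220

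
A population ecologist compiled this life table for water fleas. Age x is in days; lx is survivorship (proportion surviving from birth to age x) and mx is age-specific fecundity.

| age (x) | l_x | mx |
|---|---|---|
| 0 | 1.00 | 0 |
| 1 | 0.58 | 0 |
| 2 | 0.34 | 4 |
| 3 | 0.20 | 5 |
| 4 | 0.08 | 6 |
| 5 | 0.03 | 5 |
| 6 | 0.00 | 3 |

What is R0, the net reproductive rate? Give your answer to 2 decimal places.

lx·mx by age: 0, 0, 1.36, 1, 0.48, 0.15, 0
R0 = Σ lx·mx = 2.99 → 2.99

2.99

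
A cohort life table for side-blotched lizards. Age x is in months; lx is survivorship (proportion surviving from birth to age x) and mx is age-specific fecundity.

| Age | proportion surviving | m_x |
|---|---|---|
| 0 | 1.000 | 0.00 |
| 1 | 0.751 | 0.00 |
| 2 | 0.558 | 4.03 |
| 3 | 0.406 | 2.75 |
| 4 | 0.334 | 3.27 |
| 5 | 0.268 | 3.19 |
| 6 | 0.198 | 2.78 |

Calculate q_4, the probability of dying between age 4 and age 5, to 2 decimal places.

q_4 = (l_4 − l_5) / l_4 = (0.334 − 0.268) / 0.334
     = 0.066 / 0.334 = 0.197605… → 0.20

0.20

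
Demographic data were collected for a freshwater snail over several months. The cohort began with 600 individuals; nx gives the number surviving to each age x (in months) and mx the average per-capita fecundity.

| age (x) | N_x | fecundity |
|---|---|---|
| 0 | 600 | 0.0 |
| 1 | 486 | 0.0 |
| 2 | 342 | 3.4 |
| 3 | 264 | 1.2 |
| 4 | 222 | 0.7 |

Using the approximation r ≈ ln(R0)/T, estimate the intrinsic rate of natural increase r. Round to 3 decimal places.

lx = nx/n0 = nx/600: 1, 0.81, 0.57, 0.44, 0.37
R0 = Σ lx·mx = 0 + 0 + 1.938 + 0.528 + 0.259 = 2.725
Σ x·lx·mx = 6.496; T = 6.496/2.725 = 2.38385…
r ≈ ln(R0)/T = ln(2.725)/2.38385… = 0.42052… → 0.421

0.421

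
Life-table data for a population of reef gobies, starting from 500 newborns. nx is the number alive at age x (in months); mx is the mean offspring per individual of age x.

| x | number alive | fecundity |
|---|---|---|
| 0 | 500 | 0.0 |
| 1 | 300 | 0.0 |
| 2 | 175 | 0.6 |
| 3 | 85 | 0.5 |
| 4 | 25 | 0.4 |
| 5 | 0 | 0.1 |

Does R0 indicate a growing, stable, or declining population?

lx = nx/n0 = nx/500: 1, 0.6, 0.35, 0.17, 0.05, 0
R0 = Σ lx·mx = 0 + 0 + 0.21 + 0.085 + 0.02 + 0 = 0.315
R0 < 1, so the population is declining.

declining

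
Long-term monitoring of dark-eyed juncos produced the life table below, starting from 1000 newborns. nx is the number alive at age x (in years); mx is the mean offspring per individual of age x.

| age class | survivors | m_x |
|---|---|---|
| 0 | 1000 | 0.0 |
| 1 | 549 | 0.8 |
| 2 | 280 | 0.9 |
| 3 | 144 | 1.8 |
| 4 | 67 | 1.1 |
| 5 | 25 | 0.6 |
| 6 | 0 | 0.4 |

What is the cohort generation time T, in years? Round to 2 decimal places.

2.01

lx = nx/n0 = nx/1000: 1, 0.549, 0.28, 0.144, 0.067, 0.025, 0
lx·mx: 0, 0.4392, 0.252, 0.2592, 0.0737, 0.015, 0 → R0 = 1.0391
x·lx·mx: 0, 0.4392, 0.504, 0.7776, 0.2948, 0.075, 0 → Σ = 2.0906
T = 2.0906 / 1.0391 = 2.011933… → 2.01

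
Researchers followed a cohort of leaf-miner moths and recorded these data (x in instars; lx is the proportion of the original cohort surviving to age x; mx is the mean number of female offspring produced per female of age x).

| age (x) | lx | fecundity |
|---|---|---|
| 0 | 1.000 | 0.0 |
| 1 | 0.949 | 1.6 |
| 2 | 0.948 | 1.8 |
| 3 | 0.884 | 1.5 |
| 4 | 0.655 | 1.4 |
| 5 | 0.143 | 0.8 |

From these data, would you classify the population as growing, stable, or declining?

growing

R0 = Σ lx·mx = 0 + 1.5184 + 1.7064 + 1.326 + 0.917 + 0.1144 = 5.5822
R0 > 1, so the population is growing.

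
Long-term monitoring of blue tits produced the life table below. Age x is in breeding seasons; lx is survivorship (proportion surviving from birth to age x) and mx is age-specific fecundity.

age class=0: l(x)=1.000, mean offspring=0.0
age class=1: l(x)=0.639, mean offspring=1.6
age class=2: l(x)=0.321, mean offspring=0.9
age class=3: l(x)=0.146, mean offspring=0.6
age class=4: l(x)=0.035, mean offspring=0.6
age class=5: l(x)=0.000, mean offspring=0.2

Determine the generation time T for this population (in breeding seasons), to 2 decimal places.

1.37

lx·mx: 0, 1.0224, 0.2889, 0.0876, 0.021, 0 → R0 = 1.4199
x·lx·mx: 0, 1.0224, 0.5778, 0.2628, 0.084, 0 → Σ = 1.947
T = 1.947 / 1.4199 = 1.371223… → 1.37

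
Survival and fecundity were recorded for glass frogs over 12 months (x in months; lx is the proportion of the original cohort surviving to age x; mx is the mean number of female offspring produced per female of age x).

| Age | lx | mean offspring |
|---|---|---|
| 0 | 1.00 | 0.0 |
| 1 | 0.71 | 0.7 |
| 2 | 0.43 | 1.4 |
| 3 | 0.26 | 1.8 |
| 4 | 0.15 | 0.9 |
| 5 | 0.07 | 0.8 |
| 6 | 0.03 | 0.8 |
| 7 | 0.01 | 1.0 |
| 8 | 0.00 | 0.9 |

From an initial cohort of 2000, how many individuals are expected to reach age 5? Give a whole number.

140

Expected survivors = N0 · l_5 = 2000 × 0.07 = 140 → 140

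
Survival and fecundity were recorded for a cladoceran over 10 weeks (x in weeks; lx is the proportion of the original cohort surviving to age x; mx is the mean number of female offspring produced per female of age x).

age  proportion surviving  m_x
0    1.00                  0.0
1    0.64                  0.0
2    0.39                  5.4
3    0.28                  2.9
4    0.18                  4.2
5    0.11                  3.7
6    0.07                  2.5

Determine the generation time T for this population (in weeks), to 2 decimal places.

3.00

lx·mx: 0, 0, 2.106, 0.812, 0.756, 0.407, 0.175 → R0 = 4.256
x·lx·mx: 0, 0, 4.212, 2.436, 3.024, 2.035, 1.05 → Σ = 12.757
T = 12.757 / 4.256 = 2.997415… → 3.00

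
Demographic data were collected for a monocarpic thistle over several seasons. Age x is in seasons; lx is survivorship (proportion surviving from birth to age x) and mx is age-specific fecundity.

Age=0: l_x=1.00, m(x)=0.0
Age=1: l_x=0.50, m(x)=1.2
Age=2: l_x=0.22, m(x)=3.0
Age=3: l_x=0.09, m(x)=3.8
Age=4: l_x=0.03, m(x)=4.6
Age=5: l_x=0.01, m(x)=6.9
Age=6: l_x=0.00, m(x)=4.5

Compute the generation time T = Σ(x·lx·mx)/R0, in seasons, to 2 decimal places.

2.12

lx·mx: 0, 0.6, 0.66, 0.342, 0.138, 0.069, 0 → R0 = 1.809
x·lx·mx: 0, 0.6, 1.32, 1.026, 0.552, 0.345, 0 → Σ = 3.843
T = 3.843 / 1.809 = 2.124378… → 2.12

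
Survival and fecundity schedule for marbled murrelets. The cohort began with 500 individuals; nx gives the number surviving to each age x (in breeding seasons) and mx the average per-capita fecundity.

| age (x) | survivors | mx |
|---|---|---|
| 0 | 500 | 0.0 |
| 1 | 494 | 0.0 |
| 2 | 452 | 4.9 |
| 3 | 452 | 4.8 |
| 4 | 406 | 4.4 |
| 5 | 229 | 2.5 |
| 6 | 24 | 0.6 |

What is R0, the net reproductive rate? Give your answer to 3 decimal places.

lx = nx/n0 = nx/500: 1, 0.988, 0.904, 0.904, 0.812, 0.458, 0.048
lx·mx by age: 0, 0, 4.4296, 4.3392, 3.5728, 1.145, 0.0288
R0 = Σ lx·mx = 13.5154 → 13.515

13.515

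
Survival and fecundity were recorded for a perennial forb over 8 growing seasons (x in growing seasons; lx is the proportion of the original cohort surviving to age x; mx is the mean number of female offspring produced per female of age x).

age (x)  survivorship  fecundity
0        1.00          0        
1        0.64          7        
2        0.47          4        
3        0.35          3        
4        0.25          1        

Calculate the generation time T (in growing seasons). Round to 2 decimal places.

lx·mx: 0, 4.48, 1.88, 1.05, 0.25 → R0 = 7.66
x·lx·mx: 0, 4.48, 3.76, 3.15, 1 → Σ = 12.39
T = 12.39 / 7.66 = 1.617493… → 1.62

1.62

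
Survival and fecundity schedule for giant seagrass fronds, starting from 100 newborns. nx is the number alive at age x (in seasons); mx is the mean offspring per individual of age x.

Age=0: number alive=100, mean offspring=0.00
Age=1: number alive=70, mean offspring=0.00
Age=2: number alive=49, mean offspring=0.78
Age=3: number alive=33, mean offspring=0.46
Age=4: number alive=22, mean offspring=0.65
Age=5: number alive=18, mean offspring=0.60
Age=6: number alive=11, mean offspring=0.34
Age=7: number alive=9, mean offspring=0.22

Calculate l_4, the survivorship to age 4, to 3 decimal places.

0.220

l_4 = n_4/n_0 = 22/100 = 0.22 → 0.220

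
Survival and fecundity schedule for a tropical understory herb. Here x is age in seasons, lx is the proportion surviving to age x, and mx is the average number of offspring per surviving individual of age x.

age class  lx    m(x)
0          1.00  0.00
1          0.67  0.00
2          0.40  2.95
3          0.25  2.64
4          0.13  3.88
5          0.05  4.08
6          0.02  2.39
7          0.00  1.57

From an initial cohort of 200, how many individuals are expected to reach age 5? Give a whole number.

Expected survivors = N0 · l_5 = 200 × 0.05 = 10 → 10

10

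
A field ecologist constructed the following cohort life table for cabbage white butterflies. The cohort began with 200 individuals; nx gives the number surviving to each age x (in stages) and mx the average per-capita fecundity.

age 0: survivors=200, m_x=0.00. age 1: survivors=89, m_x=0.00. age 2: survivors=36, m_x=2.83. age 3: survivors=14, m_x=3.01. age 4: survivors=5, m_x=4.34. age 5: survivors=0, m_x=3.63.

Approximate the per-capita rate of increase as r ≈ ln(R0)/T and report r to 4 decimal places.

-0.0747

lx = nx/n0 = nx/200: 1, 0.445, 0.18, 0.07, 0.025, 0
R0 = Σ lx·mx = 0 + 0 + 0.5094 + 0.2107 + 0.1085 + 0 = 0.8286
Σ x·lx·mx = 2.0849; T = 2.0849/0.8286 = 2.51617…
r ≈ ln(R0)/T = ln(0.8286)/2.51617… = -0.074724… → -0.0747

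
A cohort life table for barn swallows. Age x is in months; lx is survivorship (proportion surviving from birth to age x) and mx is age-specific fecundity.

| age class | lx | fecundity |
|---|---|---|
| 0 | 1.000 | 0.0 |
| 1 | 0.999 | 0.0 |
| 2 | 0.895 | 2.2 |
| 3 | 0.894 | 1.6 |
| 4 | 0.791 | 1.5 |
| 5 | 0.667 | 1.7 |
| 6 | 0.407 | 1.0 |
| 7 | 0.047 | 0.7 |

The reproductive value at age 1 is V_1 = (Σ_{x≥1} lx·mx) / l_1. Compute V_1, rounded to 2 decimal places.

lx·mx for x ≥ 1: 0, 1.969, 1.4304, 1.1865, 1.1339, 0.407, 0.0329 → sum = 6.1597
V_1 = 6.1597 / l_1 = 6.1597 / 0.999 = 6.165866… → 6.17

6.17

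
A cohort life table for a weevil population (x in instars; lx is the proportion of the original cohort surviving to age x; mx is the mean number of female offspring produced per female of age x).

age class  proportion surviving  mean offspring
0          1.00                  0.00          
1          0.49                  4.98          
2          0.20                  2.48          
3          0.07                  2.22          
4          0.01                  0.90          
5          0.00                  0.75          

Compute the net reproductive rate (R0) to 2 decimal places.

lx·mx by age: 0, 2.4402, 0.496, 0.1554, 0.009, 0
R0 = Σ lx·mx = 3.1006 → 3.10

3.10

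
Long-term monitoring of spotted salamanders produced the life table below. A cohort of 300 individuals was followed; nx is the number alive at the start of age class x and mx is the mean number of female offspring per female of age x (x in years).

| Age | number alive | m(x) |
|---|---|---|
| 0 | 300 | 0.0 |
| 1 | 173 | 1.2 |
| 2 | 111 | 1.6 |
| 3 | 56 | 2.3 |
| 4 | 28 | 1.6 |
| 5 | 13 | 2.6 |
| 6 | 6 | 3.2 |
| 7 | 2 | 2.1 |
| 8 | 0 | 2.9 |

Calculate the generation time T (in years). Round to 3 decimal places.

lx = nx/n0 = nx/300: 1, 0.57667…, 0.37, 0.18667…, 0.09333…, 0.04333…, 0.02, 0.00667…, 0
lx·mx: 0, 0.692…, 0.592, 0.429333…, 0.149333…, 0.112667…, 0.064, 0.014…, 0 → R0 = 2.053333…
x·lx·mx: 0, 0.692…, 1.184, 1.288…, 0.597333…, 0.563333…, 0.384, 0.098…, 0 → Σ = 4.806667…
T = 4.806667… / 2.053333… = 2.340909… → 2.341

2.341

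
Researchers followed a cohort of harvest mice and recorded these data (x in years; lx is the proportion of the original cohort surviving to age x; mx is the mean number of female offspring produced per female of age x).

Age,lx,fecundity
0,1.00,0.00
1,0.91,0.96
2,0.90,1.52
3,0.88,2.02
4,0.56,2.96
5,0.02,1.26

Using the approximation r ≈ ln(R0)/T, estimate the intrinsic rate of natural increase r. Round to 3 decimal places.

R0 = Σ lx·mx = 0 + 0.8736 + 1.368 + 1.7776 + 1.6576 + 0.0252 = 5.702
Σ x·lx·mx = 15.6988; T = 15.6988/5.702 = 2.75321…
r ≈ ln(R0)/T = ln(5.702)/2.75321… = 0.63229… → 0.632

0.632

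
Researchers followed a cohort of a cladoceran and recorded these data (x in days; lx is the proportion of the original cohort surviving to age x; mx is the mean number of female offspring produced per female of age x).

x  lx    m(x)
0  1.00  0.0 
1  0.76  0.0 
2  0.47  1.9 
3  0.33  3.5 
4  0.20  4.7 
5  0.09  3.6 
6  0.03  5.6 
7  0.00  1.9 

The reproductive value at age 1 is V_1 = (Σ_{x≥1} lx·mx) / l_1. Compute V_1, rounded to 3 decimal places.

lx·mx for x ≥ 1: 0, 0.893, 1.155, 0.94, 0.324, 0.168, 0 → sum = 3.48
V_1 = 3.48 / l_1 = 3.48 / 0.76 = 4.578947… → 4.579

4.579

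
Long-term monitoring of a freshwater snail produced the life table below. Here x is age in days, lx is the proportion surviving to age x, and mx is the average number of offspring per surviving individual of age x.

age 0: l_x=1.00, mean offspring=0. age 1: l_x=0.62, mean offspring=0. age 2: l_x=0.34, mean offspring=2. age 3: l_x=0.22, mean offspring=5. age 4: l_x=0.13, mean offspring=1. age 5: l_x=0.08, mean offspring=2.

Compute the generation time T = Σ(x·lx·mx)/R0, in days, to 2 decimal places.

lx·mx: 0, 0, 0.68, 1.1, 0.13, 0.16 → R0 = 2.07
x·lx·mx: 0, 0, 1.36, 3.3, 0.52, 0.8 → Σ = 5.98
T = 5.98 / 2.07 = 2.888889… → 2.89

2.89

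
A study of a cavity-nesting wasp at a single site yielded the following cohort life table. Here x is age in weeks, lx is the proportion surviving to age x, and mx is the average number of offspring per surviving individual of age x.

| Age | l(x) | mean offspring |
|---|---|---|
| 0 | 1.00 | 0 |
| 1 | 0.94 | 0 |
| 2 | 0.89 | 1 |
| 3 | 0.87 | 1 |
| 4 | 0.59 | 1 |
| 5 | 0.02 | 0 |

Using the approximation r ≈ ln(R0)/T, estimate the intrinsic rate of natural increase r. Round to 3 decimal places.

R0 = Σ lx·mx = 0 + 0 + 0.89 + 0.87 + 0.59 + 0 = 2.35
Σ x·lx·mx = 6.75; T = 6.75/2.35 = 2.87234…
r ≈ ln(R0)/T = ln(2.35)/2.87234… = 0.29746… → 0.297

0.297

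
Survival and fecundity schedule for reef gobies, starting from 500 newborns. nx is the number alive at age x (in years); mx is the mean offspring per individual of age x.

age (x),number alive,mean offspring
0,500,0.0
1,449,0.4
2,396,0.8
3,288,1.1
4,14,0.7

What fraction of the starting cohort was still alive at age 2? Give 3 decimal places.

0.792

l_2 = n_2/n_0 = 396/500 = 0.792 → 0.792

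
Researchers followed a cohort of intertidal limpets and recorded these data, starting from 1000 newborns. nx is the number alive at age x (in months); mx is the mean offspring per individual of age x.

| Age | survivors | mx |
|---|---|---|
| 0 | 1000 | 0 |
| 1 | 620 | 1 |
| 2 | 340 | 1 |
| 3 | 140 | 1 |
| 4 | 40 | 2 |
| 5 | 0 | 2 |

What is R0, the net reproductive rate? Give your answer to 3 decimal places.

lx = nx/n0 = nx/1000: 1, 0.62, 0.34, 0.14, 0.04, 0
lx·mx by age: 0, 0.62, 0.34, 0.14, 0.08, 0
R0 = Σ lx·mx = 1.18 → 1.180

1.180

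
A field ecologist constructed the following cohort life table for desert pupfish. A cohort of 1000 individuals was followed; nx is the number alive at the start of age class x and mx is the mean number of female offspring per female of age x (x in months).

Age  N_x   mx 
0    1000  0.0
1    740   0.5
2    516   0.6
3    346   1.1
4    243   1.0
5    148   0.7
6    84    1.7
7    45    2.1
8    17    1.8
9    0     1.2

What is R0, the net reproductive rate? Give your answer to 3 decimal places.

1.675

lx = nx/n0 = nx/1000: 1, 0.74, 0.516, 0.346, 0.243, 0.148, 0.084, 0.045, 0.017, 0
lx·mx by age: 0, 0.37, 0.3096, 0.3806, 0.243, 0.1036, 0.1428, 0.0945, 0.0306, 0
R0 = Σ lx·mx = 1.6747 → 1.675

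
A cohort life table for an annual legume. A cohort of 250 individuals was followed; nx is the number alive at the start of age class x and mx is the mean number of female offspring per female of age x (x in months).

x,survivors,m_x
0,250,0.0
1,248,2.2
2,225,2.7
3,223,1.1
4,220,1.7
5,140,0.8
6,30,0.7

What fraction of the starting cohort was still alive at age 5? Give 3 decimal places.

0.560

l_5 = n_5/n_0 = 140/250 = 0.56 → 0.560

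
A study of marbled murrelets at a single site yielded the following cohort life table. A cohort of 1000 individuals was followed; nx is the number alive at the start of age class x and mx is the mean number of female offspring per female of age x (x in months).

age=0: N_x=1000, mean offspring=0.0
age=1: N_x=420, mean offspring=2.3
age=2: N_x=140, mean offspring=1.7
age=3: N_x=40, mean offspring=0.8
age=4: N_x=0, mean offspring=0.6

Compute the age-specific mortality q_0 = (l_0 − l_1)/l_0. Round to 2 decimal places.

lx = nx/n0 = nx/1000: 1, 0.42, 0.14, 0.04, 0
q_0 = (l_0 − l_1) / l_0 = (1 − 0.42) / 1
     = 0.58 / 1 = 0.58 → 0.58

0.58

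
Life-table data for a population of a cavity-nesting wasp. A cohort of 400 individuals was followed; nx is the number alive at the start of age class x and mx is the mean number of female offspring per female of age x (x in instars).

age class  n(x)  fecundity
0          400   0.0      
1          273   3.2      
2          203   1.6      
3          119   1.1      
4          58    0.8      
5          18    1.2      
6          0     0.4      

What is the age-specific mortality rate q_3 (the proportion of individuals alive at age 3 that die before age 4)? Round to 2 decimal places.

lx = nx/n0 = nx/400: 1, 0.6825, 0.5075, 0.2975, 0.145, 0.045, 0
q_3 = (l_3 − l_4) / l_3 = (0.2975 − 0.145) / 0.2975
     = 0.1525 / 0.2975 = 0.512605… → 0.51

0.51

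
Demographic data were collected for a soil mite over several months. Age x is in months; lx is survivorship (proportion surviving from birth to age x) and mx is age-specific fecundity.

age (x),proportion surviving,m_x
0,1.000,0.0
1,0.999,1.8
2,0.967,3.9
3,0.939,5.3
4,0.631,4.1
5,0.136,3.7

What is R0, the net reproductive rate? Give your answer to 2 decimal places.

13.64

lx·mx by age: 0, 1.7982, 3.7713, 4.9767, 2.5871, 0.5032
R0 = Σ lx·mx = 13.6365 → 13.64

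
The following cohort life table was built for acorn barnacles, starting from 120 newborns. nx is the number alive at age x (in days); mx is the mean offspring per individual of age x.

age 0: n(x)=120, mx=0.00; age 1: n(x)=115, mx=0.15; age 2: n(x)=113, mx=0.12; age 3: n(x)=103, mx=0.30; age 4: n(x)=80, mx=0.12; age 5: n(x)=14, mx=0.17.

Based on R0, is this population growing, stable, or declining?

declining

lx = nx/n0 = nx/120: 1, 0.95833…, 0.94167…, 0.85833…, 0.66667…, 0.11667…
R0 = Σ lx·mx = 0 + 0.14375… + 0.113… + 0.2575… + 0.08… + 0.019833… = 0.614083…
R0 < 1, so the population is declining.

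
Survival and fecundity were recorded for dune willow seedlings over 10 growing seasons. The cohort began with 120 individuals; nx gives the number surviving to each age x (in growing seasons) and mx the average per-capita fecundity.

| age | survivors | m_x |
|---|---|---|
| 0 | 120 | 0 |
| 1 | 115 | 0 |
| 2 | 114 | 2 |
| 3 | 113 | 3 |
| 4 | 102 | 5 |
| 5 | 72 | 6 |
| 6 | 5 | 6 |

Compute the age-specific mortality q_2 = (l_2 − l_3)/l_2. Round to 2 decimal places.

0.01

lx = nx/n0 = nx/120: 1, 0.95833…, 0.95, 0.94167…, 0.85, 0.6, 0.04167…
q_2 = (l_2 − l_3) / l_2 = (0.95 − 0.941667…) / 0.95
     = 0.008333… / 0.95 = 0.008772… → 0.01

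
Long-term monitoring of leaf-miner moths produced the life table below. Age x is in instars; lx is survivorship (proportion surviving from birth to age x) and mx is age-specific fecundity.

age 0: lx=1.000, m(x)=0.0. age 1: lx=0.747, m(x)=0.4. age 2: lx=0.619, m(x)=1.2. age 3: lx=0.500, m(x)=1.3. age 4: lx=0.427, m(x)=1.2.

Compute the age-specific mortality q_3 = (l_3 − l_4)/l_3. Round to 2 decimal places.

q_3 = (l_3 − l_4) / l_3 = (0.5 − 0.427) / 0.5
     = 0.073 / 0.5 = 0.146 → 0.15

0.15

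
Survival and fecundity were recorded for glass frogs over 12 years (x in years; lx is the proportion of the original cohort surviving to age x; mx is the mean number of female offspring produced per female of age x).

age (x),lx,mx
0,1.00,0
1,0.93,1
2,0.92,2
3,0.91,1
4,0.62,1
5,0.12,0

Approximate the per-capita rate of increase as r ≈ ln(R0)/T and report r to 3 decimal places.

0.639

R0 = Σ lx·mx = 0 + 0.93 + 1.84 + 0.91 + 0.62 + 0 = 4.3
Σ x·lx·mx = 9.82; T = 9.82/4.3 = 2.28372…
r ≈ ln(R0)/T = ln(4.3)/2.28372… = 0.6387… → 0.639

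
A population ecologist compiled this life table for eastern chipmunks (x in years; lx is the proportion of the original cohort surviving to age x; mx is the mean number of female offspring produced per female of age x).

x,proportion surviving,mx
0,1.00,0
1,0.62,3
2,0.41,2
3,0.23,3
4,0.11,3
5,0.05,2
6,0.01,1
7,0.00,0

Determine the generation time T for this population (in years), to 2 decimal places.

lx·mx: 0, 1.86, 0.82, 0.69, 0.33, 0.1, 0.01, 0 → R0 = 3.81
x·lx·mx: 0, 1.86, 1.64, 2.07, 1.32, 0.5, 0.06, 0 → Σ = 7.45
T = 7.45 / 3.81 = 1.955381… → 1.96

1.96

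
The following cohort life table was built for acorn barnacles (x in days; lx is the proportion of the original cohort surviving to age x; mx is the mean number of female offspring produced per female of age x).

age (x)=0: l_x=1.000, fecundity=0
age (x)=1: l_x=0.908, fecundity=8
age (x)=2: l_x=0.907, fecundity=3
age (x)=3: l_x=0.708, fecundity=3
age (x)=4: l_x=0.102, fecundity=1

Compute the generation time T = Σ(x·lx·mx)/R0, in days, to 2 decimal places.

lx·mx: 0, 7.264, 2.721, 2.124, 0.102 → R0 = 12.211
x·lx·mx: 0, 7.264, 5.442, 6.372, 0.408 → Σ = 19.486
T = 19.486 / 12.211 = 1.595774… → 1.60

1.60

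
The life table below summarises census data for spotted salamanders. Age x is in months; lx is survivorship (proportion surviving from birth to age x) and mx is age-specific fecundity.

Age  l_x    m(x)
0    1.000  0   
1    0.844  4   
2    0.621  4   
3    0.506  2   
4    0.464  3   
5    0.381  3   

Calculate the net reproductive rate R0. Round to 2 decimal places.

9.41

lx·mx by age: 0, 3.376, 2.484, 1.012, 1.392, 1.143
R0 = Σ lx·mx = 9.407 → 9.41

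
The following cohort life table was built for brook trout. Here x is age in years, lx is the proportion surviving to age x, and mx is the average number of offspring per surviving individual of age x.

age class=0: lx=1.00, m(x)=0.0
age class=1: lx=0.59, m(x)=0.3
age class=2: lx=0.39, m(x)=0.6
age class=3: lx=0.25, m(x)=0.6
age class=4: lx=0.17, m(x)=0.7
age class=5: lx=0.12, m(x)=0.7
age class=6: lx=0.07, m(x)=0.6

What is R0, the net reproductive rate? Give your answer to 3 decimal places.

lx·mx by age: 0, 0.177, 0.234, 0.15, 0.119, 0.084, 0.042
R0 = Σ lx·mx = 0.806 → 0.806

0.806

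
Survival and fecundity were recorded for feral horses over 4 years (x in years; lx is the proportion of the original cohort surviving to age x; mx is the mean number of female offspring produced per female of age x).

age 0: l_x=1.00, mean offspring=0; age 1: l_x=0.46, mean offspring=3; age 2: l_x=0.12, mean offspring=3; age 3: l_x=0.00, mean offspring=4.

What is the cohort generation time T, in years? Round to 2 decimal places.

lx·mx: 0, 1.38, 0.36, 0 → R0 = 1.74
x·lx·mx: 0, 1.38, 0.72, 0 → Σ = 2.1
T = 2.1 / 1.74 = 1.206897… → 1.21

1.21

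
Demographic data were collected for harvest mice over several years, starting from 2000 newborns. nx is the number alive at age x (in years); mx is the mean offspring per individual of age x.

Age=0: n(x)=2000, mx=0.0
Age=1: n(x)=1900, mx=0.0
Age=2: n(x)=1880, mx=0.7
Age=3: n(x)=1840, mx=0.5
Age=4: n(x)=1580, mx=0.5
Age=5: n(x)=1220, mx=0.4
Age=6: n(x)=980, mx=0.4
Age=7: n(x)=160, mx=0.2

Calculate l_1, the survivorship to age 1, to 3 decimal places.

0.950

l_1 = n_1/n_0 = 1900/2000 = 0.95 → 0.950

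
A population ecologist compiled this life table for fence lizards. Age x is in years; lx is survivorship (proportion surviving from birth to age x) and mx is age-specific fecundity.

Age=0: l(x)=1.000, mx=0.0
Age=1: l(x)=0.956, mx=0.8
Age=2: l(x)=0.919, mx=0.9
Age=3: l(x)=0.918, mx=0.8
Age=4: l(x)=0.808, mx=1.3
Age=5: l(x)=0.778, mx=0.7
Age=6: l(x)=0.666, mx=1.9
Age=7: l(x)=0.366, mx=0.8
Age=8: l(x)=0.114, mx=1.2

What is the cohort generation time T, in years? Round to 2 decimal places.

3.97

lx·mx: 0, 0.7648, 0.8271, 0.7344, 1.0504, 0.5446, 1.2654, 0.2928, 0.1368 → R0 = 5.6163
x·lx·mx: 0, 0.7648, 1.6542, 2.2032, 4.2016, 2.723, 7.5924, 2.0496, 1.0944 → Σ = 22.2832
T = 22.2832 / 5.6163 = 3.967594… → 3.97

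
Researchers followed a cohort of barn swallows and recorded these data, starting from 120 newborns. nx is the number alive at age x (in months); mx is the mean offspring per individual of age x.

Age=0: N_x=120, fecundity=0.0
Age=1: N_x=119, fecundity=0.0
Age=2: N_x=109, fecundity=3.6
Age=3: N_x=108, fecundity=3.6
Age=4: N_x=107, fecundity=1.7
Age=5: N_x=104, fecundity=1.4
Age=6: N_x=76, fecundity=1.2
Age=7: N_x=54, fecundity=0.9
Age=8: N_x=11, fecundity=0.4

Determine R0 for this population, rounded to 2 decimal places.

lx = nx/n0 = nx/120: 1, 0.99167…, 0.90833…, 0.9, 0.89167…, 0.86667…, 0.63333…, 0.45, 0.09167…
lx·mx by age: 0, 0, 3.27…, 3.24, 1.515833…, 1.213333…, 0.76…, 0.405, 0.036667…
R0 = Σ lx·mx = 10.440833… → 10.44

10.44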